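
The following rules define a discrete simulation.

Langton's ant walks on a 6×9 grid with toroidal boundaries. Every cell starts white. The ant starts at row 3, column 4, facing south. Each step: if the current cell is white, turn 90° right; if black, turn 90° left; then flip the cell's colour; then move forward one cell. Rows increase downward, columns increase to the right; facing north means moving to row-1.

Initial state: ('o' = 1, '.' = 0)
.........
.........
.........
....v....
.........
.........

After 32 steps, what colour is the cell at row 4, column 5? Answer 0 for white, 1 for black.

gen 0: .........
.........
.........
....v....
.........
.........
gen 1: .........
.........
.........
...<o....
.........
.........
gen 2: .........
.........
...^.....
...oo....
.........
.........
gen 3: .........
.........
...o>....
...oo....
.........
.........
gen 4: .........
.........
...oo....
...ov....
.........
.........
gen 5: .........
.........
...oo....
...o.>...
.........
.........
gen 6: .........
.........
...oo....
...o.o...
.....v...
.........
gen 7: .........
.........
...oo....
...o.o...
....<o...
.........
gen 8: .........
.........
...oo....
...o^o...
....oo...
.........
gen 9: .........
.........
...oo....
...oo>...
....oo...
.........
gen 10: .........
.........
...oo^...
...oo....
....oo...
.........
gen 11: .........
.........
...ooo>..
...oo....
....oo...
.........
gen 12: .........
.........
...oooo..
...oo.v..
....oo...
.........
gen 13: .........
.........
...oooo..
...oo<o..
....oo...
.........
gen 14: .........
.........
...oo^o..
...oooo..
....oo...
.........
gen 15: .........
.........
...o<.o..
...oooo..
....oo...
.........
gen 16: .........
.........
...o..o..
...ovoo..
....oo...
.........
gen 17: .........
.........
...o..o..
...o.>o..
....oo...
.........
gen 18: .........
.........
...o.^o..
...o..o..
....oo...
.........
gen 19: .........
.........
...o.o>..
...o..o..
....oo...
.........
gen 20: .........
......^..
...o.o...
...o..o..
....oo...
.........
gen 21: .........
......o>.
...o.o...
...o..o..
....oo...
.........
gen 22: .........
......oo.
...o.o.v.
...o..o..
....oo...
.........
gen 23: .........
......oo.
...o.o<o.
...o..o..
....oo...
.........
gen 24: .........
......^o.
...o.ooo.
...o..o..
....oo...
.........
gen 25: .........
.....<.o.
...o.ooo.
...o..o..
....oo...
.........
gen 26: .....^...
.....o.o.
...o.ooo.
...o..o..
....oo...
.........
gen 27: .....o>..
.....o.o.
...o.ooo.
...o..o..
....oo...
.........
gen 28: .....oo..
.....ovo.
...o.ooo.
...o..o..
....oo...
.........
gen 29: .....oo..
.....<oo.
...o.ooo.
...o..o..
....oo...
.........
gen 30: .....oo..
......oo.
...o.voo.
...o..o..
....oo...
.........
gen 31: .....oo..
......oo.
...o..>o.
...o..o..
....oo...
.........
gen 32: .....oo..
......^o.
...o...o.
...o..o..
....oo...
.........

1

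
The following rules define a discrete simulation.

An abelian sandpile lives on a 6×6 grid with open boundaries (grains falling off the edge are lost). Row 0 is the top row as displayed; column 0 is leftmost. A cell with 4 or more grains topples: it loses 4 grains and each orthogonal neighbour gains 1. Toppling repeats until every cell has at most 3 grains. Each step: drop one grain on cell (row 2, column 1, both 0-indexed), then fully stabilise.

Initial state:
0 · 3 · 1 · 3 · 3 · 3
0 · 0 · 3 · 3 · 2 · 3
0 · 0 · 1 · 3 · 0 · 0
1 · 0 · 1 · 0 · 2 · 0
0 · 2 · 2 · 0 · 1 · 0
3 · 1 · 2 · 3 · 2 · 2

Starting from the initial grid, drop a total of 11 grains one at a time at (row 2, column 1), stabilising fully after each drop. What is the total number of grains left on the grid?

61

k=0  0 · 3 · 1 · 3 · 3 · 3
0 · 0 · 3 · 3 · 2 · 3
0 · 0 · 1 · 3 · 0 · 0
1 · 0 · 1 · 0 · 2 · 0
0 · 2 · 2 · 0 · 1 · 0
3 · 1 · 2 · 3 · 2 · 2
k=1  0 · 3 · 1 · 3 · 3 · 3
0 · 0 · 3 · 3 · 2 · 3
0 · 1 · 1 · 3 · 0 · 0
1 · 0 · 1 · 0 · 2 · 0
0 · 2 · 2 · 0 · 1 · 0
3 · 1 · 2 · 3 · 2 · 2
k=2  0 · 3 · 1 · 3 · 3 · 3
0 · 0 · 3 · 3 · 2 · 3
0 · 2 · 1 · 3 · 0 · 0
1 · 0 · 1 · 0 · 2 · 0
0 · 2 · 2 · 0 · 1 · 0
3 · 1 · 2 · 3 · 2 · 2
k=3  0 · 3 · 1 · 3 · 3 · 3
0 · 0 · 3 · 3 · 2 · 3
0 · 3 · 1 · 3 · 0 · 0
1 · 0 · 1 · 0 · 2 · 0
0 · 2 · 2 · 0 · 1 · 0
3 · 1 · 2 · 3 · 2 · 2
k=4  0 · 3 · 1 · 3 · 3 · 3
0 · 1 · 3 · 3 · 2 · 3
1 · 0 · 2 · 3 · 0 · 0
1 · 1 · 1 · 0 · 2 · 0
0 · 2 · 2 · 0 · 1 · 0
3 · 1 · 2 · 3 · 2 · 2
k=5  0 · 3 · 1 · 3 · 3 · 3
0 · 1 · 3 · 3 · 2 · 3
1 · 1 · 2 · 3 · 0 · 0
1 · 1 · 1 · 0 · 2 · 0
0 · 2 · 2 · 0 · 1 · 0
3 · 1 · 2 · 3 · 2 · 2
k=6  0 · 3 · 1 · 3 · 3 · 3
0 · 1 · 3 · 3 · 2 · 3
1 · 2 · 2 · 3 · 0 · 0
1 · 1 · 1 · 0 · 2 · 0
0 · 2 · 2 · 0 · 1 · 0
3 · 1 · 2 · 3 · 2 · 2
k=7  0 · 3 · 1 · 3 · 3 · 3
0 · 1 · 3 · 3 · 2 · 3
1 · 3 · 2 · 3 · 0 · 0
1 · 1 · 1 · 0 · 2 · 0
0 · 2 · 2 · 0 · 1 · 0
3 · 1 · 2 · 3 · 2 · 2
k=8  0 · 3 · 1 · 3 · 3 · 3
0 · 2 · 3 · 3 · 2 · 3
2 · 0 · 3 · 3 · 0 · 0
1 · 2 · 1 · 0 · 2 · 0
0 · 2 · 2 · 0 · 1 · 0
3 · 1 · 2 · 3 · 2 · 2
k=9  0 · 3 · 1 · 3 · 3 · 3
0 · 2 · 3 · 3 · 2 · 3
2 · 1 · 3 · 3 · 0 · 0
1 · 2 · 1 · 0 · 2 · 0
0 · 2 · 2 · 0 · 1 · 0
3 · 1 · 2 · 3 · 2 · 2
k=10  0 · 3 · 1 · 3 · 3 · 3
0 · 2 · 3 · 3 · 2 · 3
2 · 2 · 3 · 3 · 0 · 0
1 · 2 · 1 · 0 · 2 · 0
0 · 2 · 2 · 0 · 1 · 0
3 · 1 · 2 · 3 · 2 · 2
k=11  0 · 3 · 1 · 3 · 3 · 3
0 · 2 · 3 · 3 · 2 · 3
2 · 3 · 3 · 3 · 0 · 0
1 · 2 · 1 · 0 · 2 · 0
0 · 2 · 2 · 0 · 1 · 0
3 · 1 · 2 · 3 · 2 · 2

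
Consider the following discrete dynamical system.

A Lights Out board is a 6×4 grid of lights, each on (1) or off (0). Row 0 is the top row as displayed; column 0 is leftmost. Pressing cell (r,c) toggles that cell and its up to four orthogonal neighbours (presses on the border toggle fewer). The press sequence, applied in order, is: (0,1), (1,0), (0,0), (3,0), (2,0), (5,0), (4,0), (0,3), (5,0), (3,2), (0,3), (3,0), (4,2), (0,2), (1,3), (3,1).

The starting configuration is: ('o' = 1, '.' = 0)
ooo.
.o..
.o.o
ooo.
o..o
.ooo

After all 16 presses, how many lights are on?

12

step 0: ooo.
.o..
.o.o
ooo.
o..o
.ooo
step 1: ....
....
.o.o
ooo.
o..o
.ooo
step 2: o...
oo..
oo.o
ooo.
o..o
.ooo
step 3: .o..
.o..
oo.o
ooo.
o..o
.ooo
step 4: .o..
.o..
.o.o
..o.
...o
.ooo
step 5: .o..
oo..
o..o
o.o.
...o
.ooo
step 6: .o..
oo..
o..o
o.o.
o..o
o.oo
step 7: .o..
oo..
o..o
..o.
.o.o
..oo
step 8: .ooo
oo.o
o..o
..o.
.o.o
..oo
step 9: .ooo
oo.o
o..o
..o.
oo.o
oooo
step 10: .ooo
oo.o
o.oo
.o.o
oooo
oooo
step 11: .o..
oo..
o.oo
.o.o
oooo
oooo
step 12: .o..
oo..
..oo
o..o
.ooo
oooo
step 13: .o..
oo..
..oo
o.oo
....
oo.o
step 14: ..oo
ooo.
..oo
o.oo
....
oo.o
step 15: ..o.
oo.o
..o.
o.oo
....
oo.o
step 16: ..o.
oo.o
.oo.
.o.o
.o..
oo.o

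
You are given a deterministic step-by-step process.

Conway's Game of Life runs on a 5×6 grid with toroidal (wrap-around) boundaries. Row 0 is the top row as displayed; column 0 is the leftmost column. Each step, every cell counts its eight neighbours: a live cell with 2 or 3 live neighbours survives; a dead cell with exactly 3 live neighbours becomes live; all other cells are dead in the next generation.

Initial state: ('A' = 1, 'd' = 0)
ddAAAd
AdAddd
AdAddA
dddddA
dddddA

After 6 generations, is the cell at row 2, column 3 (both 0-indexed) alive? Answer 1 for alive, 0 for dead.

0

k=0  ddAAAd
AdAddd
AdAddA
dddddA
dddddA
k=1  dAAAAA
AdAdAd
AddddA
ddddAA
dddAdA
k=2  dAdddd
ddAddd
AAdAdd
dddddd
dddddd
k=3  dddddd
AdAddd
dAAddd
dddddd
dddddd
k=4  dddddd
ddAddd
dAAddd
dddddd
dddddd
k=5  dddddd
dAAddd
dAAddd
dddddd
dddddd
k=6  dddddd
dAAddd
dAAddd
dddddd
dddddd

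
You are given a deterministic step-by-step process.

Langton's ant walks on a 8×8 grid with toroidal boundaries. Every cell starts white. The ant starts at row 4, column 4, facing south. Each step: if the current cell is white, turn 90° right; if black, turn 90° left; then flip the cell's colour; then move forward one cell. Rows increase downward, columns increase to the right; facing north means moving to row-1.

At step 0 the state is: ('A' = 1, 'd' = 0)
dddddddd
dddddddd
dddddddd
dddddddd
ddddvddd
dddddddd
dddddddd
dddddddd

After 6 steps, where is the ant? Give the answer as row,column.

step 0: dddddddd
dddddddd
dddddddd
dddddddd
ddddvddd
dddddddd
dddddddd
dddddddd
step 1: dddddddd
dddddddd
dddddddd
dddddddd
ddd<Addd
dddddddd
dddddddd
dddddddd
step 2: dddddddd
dddddddd
dddddddd
ddd^dddd
dddAAddd
dddddddd
dddddddd
dddddddd
step 3: dddddddd
dddddddd
dddddddd
dddA>ddd
dddAAddd
dddddddd
dddddddd
dddddddd
step 4: dddddddd
dddddddd
dddddddd
dddAAddd
dddAvddd
dddddddd
dddddddd
dddddddd
step 5: dddddddd
dddddddd
dddddddd
dddAAddd
dddAd>dd
dddddddd
dddddddd
dddddddd
step 6: dddddddd
dddddddd
dddddddd
dddAAddd
dddAdAdd
dddddvdd
dddddddd
dddddddd

5,5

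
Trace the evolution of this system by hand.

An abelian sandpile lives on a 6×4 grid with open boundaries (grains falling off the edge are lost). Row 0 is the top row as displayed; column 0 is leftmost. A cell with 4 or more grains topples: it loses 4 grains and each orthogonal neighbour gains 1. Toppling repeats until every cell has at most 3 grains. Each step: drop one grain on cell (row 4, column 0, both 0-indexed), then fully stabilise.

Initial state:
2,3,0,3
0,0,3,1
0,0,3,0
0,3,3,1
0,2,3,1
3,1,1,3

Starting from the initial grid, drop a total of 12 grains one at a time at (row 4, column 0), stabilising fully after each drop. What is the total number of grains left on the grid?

t=0: 2,3,0,3
0,0,3,1
0,0,3,0
0,3,3,1
0,2,3,1
3,1,1,3
t=1: 2,3,0,3
0,0,3,1
0,0,3,0
0,3,3,1
1,2,3,1
3,1,1,3
t=2: 2,3,0,3
0,0,3,1
0,0,3,0
0,3,3,1
2,2,3,1
3,1,1,3
t=3: 2,3,0,3
0,0,3,1
0,0,3,0
0,3,3,1
3,2,3,1
3,1,1,3
t=4: 2,3,0,3
0,0,3,1
0,0,3,0
1,3,3,1
1,3,3,1
0,2,1,3
t=5: 2,3,0,3
0,0,3,1
0,0,3,0
1,3,3,1
2,3,3,1
0,2,1,3
t=6: 2,3,0,3
0,0,3,1
0,0,3,0
1,3,3,1
3,3,3,1
0,2,1,3
t=7: 2,3,1,3
0,1,0,2
0,2,1,1
3,1,2,2
1,2,1,2
1,3,2,3
t=8: 2,3,1,3
0,1,0,2
0,2,1,1
3,1,2,2
2,2,1,2
1,3,2,3
t=9: 2,3,1,3
0,1,0,2
0,2,1,1
3,1,2,2
3,2,1,2
1,3,2,3
t=10: 2,3,1,3
0,1,0,2
1,2,1,1
0,2,2,2
1,3,1,2
2,3,2,3
t=11: 2,3,1,3
0,1,0,2
1,2,1,1
0,2,2,2
2,3,1,2
2,3,2,3
t=12: 2,3,1,3
0,1,0,2
1,2,1,1
0,2,2,2
3,3,1,2
2,3,2,3

42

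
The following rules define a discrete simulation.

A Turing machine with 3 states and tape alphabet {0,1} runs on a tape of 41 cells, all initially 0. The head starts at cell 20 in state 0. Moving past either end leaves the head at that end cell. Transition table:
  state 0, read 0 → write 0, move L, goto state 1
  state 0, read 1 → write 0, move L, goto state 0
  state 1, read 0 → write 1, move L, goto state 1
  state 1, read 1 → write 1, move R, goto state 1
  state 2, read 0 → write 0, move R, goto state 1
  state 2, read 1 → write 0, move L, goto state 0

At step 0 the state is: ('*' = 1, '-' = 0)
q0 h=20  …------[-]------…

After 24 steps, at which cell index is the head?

0) q0 h=20  …------[-]------…
1) q1 h=19  …------[-]------…
2) q1 h=18  …------[-]*-----…
3) q1 h=17  …------[-]**----…
4) q1 h=16  …------[-]***---…
5) q1 h=15  …------[-]****--…
6) q1 h=14  …------[-]*****-…
7) q1 h=13  …------[-]******…
8) q1 h=12  …------[-]******…
9) q1 h=11  …------[-]******…
10) q1 h=10  …------[-]******…
11) q1 h= 9  …------[-]******…
12) q1 h= 8  …------[-]******…
13) q1 h= 7  …------[-]******…
14) q1 h= 6  |------[-]******…
15) q1 h= 5  |-----[-]******…
16) q1 h= 4  |----[-]******…
17) q1 h= 3  |---[-]******…
18) q1 h= 2  |--[-]******…
19) q1 h= 1  |-[-]******…
20) q1 h= 0  |[-]******…
21) q1 h= 0  |[*]******…
22) q1 h= 1  |*[*]******…
23) q1 h= 2  |**[*]******…
24) q1 h= 3  |***[*]******…

3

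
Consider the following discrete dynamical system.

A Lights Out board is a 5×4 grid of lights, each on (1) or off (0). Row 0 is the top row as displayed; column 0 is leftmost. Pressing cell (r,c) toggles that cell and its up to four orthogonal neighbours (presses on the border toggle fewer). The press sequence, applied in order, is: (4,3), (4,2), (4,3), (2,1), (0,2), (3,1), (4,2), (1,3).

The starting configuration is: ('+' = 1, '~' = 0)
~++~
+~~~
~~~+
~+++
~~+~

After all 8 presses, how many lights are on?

t=0: ~++~
+~~~
~~~+
~+++
~~+~
t=1: ~++~
+~~~
~~~+
~++~
~~~+
t=2: ~++~
+~~~
~~~+
~+~~
~++~
t=3: ~++~
+~~~
~~~+
~+~+
~+~+
t=4: ~++~
++~~
++++
~~~+
~+~+
t=5: ~~~+
+++~
++++
~~~+
~+~+
t=6: ~~~+
+++~
+~++
++++
~~~+
t=7: ~~~+
+++~
+~++
++~+
~++~
t=8: ~~~~
++~+
+~+~
++~+
~++~

10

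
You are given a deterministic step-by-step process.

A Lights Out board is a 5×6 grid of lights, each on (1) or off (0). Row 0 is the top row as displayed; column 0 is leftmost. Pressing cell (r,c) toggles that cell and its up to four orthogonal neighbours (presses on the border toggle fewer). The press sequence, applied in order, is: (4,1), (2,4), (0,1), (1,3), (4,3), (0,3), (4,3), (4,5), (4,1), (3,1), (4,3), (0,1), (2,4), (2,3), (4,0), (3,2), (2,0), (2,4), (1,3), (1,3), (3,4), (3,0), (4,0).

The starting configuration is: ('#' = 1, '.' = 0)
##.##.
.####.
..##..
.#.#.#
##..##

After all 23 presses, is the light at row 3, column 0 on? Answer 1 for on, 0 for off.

1

[0] ##.##.
.####.
..##..
.#.#.#
##..##
[1] ##.##.
.####.
..##..
...#.#
..#.##
[2] ##.##.
.###..
..#.##
...###
..#.##
[3] ..###.
..##..
..#.##
...###
..#.##
[4] ..#.#.
....#.
..####
...###
..#.##
[5] ..#.#.
....#.
..####
....##
...#.#
[6] ...#..
...##.
..####
....##
...#.#
[7] ...#..
...##.
..####
...###
..#.##
[8] ...#..
...##.
..####
...##.
..#...
[9] ...#..
...##.
..####
.#.##.
##....
[10] ...#..
...##.
.#####
#.###.
#.....
[11] ...#..
...##.
.#####
#.#.#.
#.###.
[12] ####..
.#.##.
.#####
#.#.#.
#.###.
[13] ####..
.#.#..
.##...
#.#...
#.###.
[14] ####..
.#....
.#.##.
#.##..
#.###.
[15] ####..
.#....
.#.##.
..##..
.####.
[16] ####..
.#....
.####.
.#....
.#.##.
[17] ####..
##....
#.###.
##....
.#.##.
[18] ####..
##..#.
#.#..#
##..#.
.#.##.
[19] ###...
####..
#.##.#
##..#.
.#.##.
[20] ####..
##..#.
#.#..#
##..#.
.#.##.
[21] ####..
##..#.
#.#.##
##.#.#
.#.#..
[22] ####..
##..#.
..#.##
...#.#
##.#..
[23] ####..
##..#.
..#.##
#..#.#
...#..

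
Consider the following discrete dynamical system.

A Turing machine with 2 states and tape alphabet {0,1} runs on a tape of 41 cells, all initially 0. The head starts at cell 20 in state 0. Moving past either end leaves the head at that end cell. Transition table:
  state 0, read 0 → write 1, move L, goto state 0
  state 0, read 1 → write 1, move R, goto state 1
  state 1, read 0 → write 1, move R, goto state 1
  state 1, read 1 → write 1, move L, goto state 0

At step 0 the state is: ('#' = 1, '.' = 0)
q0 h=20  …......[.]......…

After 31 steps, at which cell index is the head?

0

[0] q0 h=20  …......[.]......…
[1] q0 h=19  …......[.]#.....…
[2] q0 h=18  …......[.]##....…
[3] q0 h=17  …......[.]###...…
[4] q0 h=16  …......[.]####..…
[5] q0 h=15  …......[.]#####.…
[6] q0 h=14  …......[.]######…
[7] q0 h=13  …......[.]######…
[8] q0 h=12  …......[.]######…
[9] q0 h=11  …......[.]######…
[10] q0 h=10  …......[.]######…
[11] q0 h= 9  …......[.]######…
[12] q0 h= 8  …......[.]######…
[13] q0 h= 7  …......[.]######…
[14] q0 h= 6  |......[.]######…
[15] q0 h= 5  |.....[.]######…
[16] q0 h= 4  |....[.]######…
[17] q0 h= 3  |...[.]######…
[18] q0 h= 2  |..[.]######…
[19] q0 h= 1  |.[.]######…
[20] q0 h= 0  |[.]######…
[21] q0 h= 0  |[#]######…
[22] q1 h= 1  |#[#]######…
[23] q0 h= 0  |[#]######…
[24] q1 h= 1  |#[#]######…
[25] q0 h= 0  |[#]######…
[26] q1 h= 1  |#[#]######…
[27] q0 h= 0  |[#]######…
[28] q1 h= 1  |#[#]######…
[29] q0 h= 0  |[#]######…
[30] q1 h= 1  |#[#]######…
[31] q0 h= 0  |[#]######…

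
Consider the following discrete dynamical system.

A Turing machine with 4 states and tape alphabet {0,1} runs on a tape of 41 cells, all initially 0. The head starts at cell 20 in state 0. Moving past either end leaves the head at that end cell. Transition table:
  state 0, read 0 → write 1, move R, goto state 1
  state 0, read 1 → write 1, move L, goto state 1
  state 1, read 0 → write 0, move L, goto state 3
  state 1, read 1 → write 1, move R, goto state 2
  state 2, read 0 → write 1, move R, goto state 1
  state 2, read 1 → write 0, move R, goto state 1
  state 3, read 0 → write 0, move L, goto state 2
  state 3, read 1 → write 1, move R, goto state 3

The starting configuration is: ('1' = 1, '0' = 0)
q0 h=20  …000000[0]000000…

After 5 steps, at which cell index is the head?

21

0) q0 h=20  …000000[0]000000…
1) q1 h=21  …000001[0]000000…
2) q3 h=20  …000000[1]000000…
3) q3 h=21  …000001[0]000000…
4) q2 h=20  …000000[1]000000…
5) q1 h=21  …000000[0]000000…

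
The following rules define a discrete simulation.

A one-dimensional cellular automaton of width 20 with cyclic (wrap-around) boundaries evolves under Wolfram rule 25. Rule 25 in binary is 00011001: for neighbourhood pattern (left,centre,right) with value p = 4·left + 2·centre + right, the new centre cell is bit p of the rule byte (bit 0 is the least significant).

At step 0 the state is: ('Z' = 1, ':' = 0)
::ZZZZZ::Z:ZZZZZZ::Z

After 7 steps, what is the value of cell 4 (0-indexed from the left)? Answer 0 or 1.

0

t=0: ::ZZZZZ::Z:ZZZZZZ::Z
t=1: Z:Z::::Z:::Z:::::Z::
t=2: :::ZZZ::ZZ::ZZZZ::Z:
t=3: ZZ:Z::Z:Z:Z:Z:::Z::Z
t=4: ::::Z::::::::ZZ::Z:Z
t=5: ZZZ::ZZZZZZZ:Z:Z::::
t=6: Z::Z:Z::::::::::ZZZ:
t=7: :Z::::ZZZZZZZZZ:Z:::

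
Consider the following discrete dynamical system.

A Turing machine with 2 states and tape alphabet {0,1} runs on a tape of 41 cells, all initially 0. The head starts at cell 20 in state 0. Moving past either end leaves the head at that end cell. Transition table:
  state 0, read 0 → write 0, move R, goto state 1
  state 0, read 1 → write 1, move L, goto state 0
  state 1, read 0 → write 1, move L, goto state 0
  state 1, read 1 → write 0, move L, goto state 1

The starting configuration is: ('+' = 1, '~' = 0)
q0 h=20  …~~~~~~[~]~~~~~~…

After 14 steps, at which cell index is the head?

16

t=0: q0 h=20  …~~~~~~[~]~~~~~~…
t=1: q1 h=21  …~~~~~~[~]~~~~~~…
t=2: q0 h=20  …~~~~~~[~]+~~~~~…
t=3: q1 h=21  …~~~~~~[+]~~~~~~…
t=4: q1 h=20  …~~~~~~[~]~~~~~~…
t=5: q0 h=19  …~~~~~~[~]+~~~~~…
t=6: q1 h=20  …~~~~~~[+]~~~~~~…
t=7: q1 h=19  …~~~~~~[~]~~~~~~…
t=8: q0 h=18  …~~~~~~[~]+~~~~~…
t=9: q1 h=19  …~~~~~~[+]~~~~~~…
t=10: q1 h=18  …~~~~~~[~]~~~~~~…
t=11: q0 h=17  …~~~~~~[~]+~~~~~…
t=12: q1 h=18  …~~~~~~[+]~~~~~~…
t=13: q1 h=17  …~~~~~~[~]~~~~~~…
t=14: q0 h=16  …~~~~~~[~]+~~~~~…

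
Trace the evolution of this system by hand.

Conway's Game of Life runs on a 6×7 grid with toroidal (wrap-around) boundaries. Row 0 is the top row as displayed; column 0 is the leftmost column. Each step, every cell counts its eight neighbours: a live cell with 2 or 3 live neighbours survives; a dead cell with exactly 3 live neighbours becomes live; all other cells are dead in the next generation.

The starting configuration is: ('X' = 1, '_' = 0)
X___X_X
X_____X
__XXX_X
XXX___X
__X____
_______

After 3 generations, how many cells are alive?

1

0) X___X_X
X_____X
__XXX_X
XXX___X
__X____
_______
1) X____XX
_X__X__
__XX___
X____XX
X_X____
_______
2) X____XX
XXXXXXX
XXXXXXX
X_XX__X
XX_____
XX_____
3) ___X___
_______
_______
_______
_______
_______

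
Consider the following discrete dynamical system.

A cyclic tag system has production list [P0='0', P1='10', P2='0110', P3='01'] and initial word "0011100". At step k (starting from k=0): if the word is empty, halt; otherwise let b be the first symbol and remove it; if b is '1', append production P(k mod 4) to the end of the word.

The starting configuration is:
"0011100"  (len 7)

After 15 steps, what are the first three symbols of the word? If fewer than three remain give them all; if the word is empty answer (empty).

100

[0] "0011100"  (len 7)
[1] "011100"  (len 6)
[2] "11100"  (len 5)
[3] "11000110"  (len 8)
[4] "100011001"  (len 9)
[5] "000110010"  (len 9)
[6] "00110010"  (len 8)
[7] "0110010"  (len 7)
[8] "110010"  (len 6)
[9] "100100"  (len 6)
[10] "0010010"  (len 7)
[11] "010010"  (len 6)
[12] "10010"  (len 5)
[13] "00100"  (len 5)
[14] "0100"  (len 4)
[15] "100"  (len 3)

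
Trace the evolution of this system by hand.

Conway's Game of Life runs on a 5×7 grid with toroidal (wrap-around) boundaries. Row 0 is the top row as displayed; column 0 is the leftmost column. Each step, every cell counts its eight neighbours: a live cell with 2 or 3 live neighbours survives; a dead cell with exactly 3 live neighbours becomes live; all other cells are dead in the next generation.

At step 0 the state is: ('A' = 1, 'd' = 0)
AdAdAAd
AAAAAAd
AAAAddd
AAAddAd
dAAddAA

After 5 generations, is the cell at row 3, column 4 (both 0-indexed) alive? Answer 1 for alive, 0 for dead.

step 0: AdAdAAd
AAAAAAd
AAAAddd
AAAddAd
dAAddAA
step 1: ddddddd
dddddAd
dddddAd
ddddAAd
ddddddd
step 2: ddddddd
ddddddd
dddddAA
ddddAAd
ddddddd
step 3: ddddddd
ddddddd
ddddAAA
ddddAAA
ddddddd
step 4: ddddddd
dddddAd
ddddAdA
ddddAdA
dddddAd
step 5: ddddddd
dddddAd
ddddAdA
ddddAdA
dddddAd

1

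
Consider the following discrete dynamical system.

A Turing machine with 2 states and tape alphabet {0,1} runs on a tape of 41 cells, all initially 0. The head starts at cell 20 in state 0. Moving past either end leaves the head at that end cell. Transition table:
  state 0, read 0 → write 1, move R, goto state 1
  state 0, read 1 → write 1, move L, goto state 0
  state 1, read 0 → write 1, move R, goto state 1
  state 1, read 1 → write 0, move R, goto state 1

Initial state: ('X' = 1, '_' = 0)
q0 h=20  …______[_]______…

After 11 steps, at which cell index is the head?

31

step 0: q0 h=20  …______[_]______…
step 1: q1 h=21  …_____X[_]______…
step 2: q1 h=22  …____XX[_]______…
step 3: q1 h=23  …___XXX[_]______…
step 4: q1 h=24  …__XXXX[_]______…
step 5: q1 h=25  …_XXXXX[_]______…
step 6: q1 h=26  …XXXXXX[_]______…
step 7: q1 h=27  …XXXXXX[_]______…
step 8: q1 h=28  …XXXXXX[_]______…
step 9: q1 h=29  …XXXXXX[_]______…
step 10: q1 h=30  …XXXXXX[_]______…
step 11: q1 h=31  …XXXXXX[_]______…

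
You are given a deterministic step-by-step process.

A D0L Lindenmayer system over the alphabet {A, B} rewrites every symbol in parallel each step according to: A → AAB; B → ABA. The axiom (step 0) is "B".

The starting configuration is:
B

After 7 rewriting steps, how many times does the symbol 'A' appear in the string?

[0] B
[1] ABA
[2] AABABAAAB
[3] AABAABABAAABABAAABAABAABABA
[4] AABAABABAAABAABABAAABABAAABAABAABABAAABABAAABAABAABABAAABAABABAAABAABABAAABABAAAB
[5] AABAABABAAABAABABAAABABAAABAABAABABAAABAABABAAABABAAABAABA…AAABAABAABABAAABAABABAAABABAAABAABAABABAAABABAAABAABAABABA  (len 243)
[6] AABAABABAAABAABABAAABABAAABAABAABABAAABAABABAAABABAAABAABA…AAABAABAABABAAABABAAABAABAABABAAABAABABAAABAABABAAABABAAAB  (len 729)
[7] AABAABABAAABAABABAAABABAAABAABAABABAAABAABABAAABABAAABAABA…AAABAABAABABAAABAABABAAABABAAABAABAABABAAABABAAABAABAABABA  (len 2187)

1458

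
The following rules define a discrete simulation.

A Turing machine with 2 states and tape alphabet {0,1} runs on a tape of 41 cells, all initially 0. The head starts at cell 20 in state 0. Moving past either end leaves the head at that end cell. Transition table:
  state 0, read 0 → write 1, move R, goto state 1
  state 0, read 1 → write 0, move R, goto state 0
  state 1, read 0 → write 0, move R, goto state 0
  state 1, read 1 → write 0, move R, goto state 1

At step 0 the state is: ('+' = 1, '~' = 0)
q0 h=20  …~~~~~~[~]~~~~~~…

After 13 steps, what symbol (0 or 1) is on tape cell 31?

0) q0 h=20  …~~~~~~[~]~~~~~~…
1) q1 h=21  …~~~~~+[~]~~~~~~…
2) q0 h=22  …~~~~+~[~]~~~~~~…
3) q1 h=23  …~~~+~+[~]~~~~~~…
4) q0 h=24  …~~+~+~[~]~~~~~~…
5) q1 h=25  …~+~+~+[~]~~~~~~…
6) q0 h=26  …+~+~+~[~]~~~~~~…
7) q1 h=27  …~+~+~+[~]~~~~~~…
8) q0 h=28  …+~+~+~[~]~~~~~~…
9) q1 h=29  …~+~+~+[~]~~~~~~…
10) q0 h=30  …+~+~+~[~]~~~~~~…
11) q1 h=31  …~+~+~+[~]~~~~~~…
12) q0 h=32  …+~+~+~[~]~~~~~~…
13) q1 h=33  …~+~+~+[~]~~~~~~…

0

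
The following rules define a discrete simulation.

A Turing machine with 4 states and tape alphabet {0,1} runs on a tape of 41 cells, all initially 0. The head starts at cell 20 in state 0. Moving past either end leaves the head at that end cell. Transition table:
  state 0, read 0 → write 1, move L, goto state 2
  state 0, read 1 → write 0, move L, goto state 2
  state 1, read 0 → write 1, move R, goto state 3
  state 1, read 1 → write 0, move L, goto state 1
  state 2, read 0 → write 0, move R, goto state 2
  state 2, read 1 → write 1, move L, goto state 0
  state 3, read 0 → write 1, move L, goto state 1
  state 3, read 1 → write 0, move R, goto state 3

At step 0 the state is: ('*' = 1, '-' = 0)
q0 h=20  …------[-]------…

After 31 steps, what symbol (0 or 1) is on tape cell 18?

1

gen 0: q0 h=20  …------[-]------…
gen 1: q2 h=19  …------[-]*-----…
gen 2: q2 h=20  …------[*]------…
gen 3: q0 h=19  …------[-]*-----…
gen 4: q2 h=18  …------[-]**----…
gen 5: q2 h=19  …------[*]*-----…
gen 6: q0 h=18  …------[-]**----…
gen 7: q2 h=17  …------[-]***---…
gen 8: q2 h=18  …------[*]**----…
gen 9: q0 h=17  …------[-]***---…
gen 10: q2 h=16  …------[-]****--…
gen 11: q2 h=17  …------[*]***---…
gen 12: q0 h=16  …------[-]****--…
gen 13: q2 h=15  …------[-]*****-…
gen 14: q2 h=16  …------[*]****--…
gen 15: q0 h=15  …------[-]*****-…
gen 16: q2 h=14  …------[-]******…
gen 17: q2 h=15  …------[*]*****-…
gen 18: q0 h=14  …------[-]******…
gen 19: q2 h=13  …------[-]******…
gen 20: q2 h=14  …------[*]******…
gen 21: q0 h=13  …------[-]******…
gen 22: q2 h=12  …------[-]******…
gen 23: q2 h=13  …------[*]******…
gen 24: q0 h=12  …------[-]******…
gen 25: q2 h=11  …------[-]******…
gen 26: q2 h=12  …------[*]******…
gen 27: q0 h=11  …------[-]******…
gen 28: q2 h=10  …------[-]******…
gen 29: q2 h=11  …------[*]******…
gen 30: q0 h=10  …------[-]******…
gen 31: q2 h= 9  …------[-]******…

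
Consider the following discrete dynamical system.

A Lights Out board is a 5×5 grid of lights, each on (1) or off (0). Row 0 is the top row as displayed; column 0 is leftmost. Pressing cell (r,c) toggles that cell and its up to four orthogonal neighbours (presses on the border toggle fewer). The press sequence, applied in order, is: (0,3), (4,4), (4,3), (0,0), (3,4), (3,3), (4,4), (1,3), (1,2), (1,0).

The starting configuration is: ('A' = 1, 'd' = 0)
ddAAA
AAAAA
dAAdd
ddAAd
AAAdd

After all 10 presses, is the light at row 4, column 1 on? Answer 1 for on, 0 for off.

1

k=0  ddAAA
AAAAA
dAAdd
ddAAd
AAAdd
k=1  ddddd
AAAdA
dAAdd
ddAAd
AAAdd
k=2  ddddd
AAAdA
dAAdd
ddAAA
AAAAA
k=3  ddddd
AAAdA
dAAdd
ddAdA
AAddd
k=4  AAddd
dAAdA
dAAdd
ddAdA
AAddd
k=5  AAddd
dAAdA
dAAdA
ddAAd
AAddA
k=6  AAddd
dAAdA
dAAAA
ddddA
AAdAA
k=7  AAddd
dAAdA
dAAAA
ddddd
AAddd
k=8  AAdAd
dAdAd
dAAdA
ddddd
AAddd
k=9  AAAAd
ddAdd
dAddA
ddddd
AAddd
k=10  dAAAd
AAAdd
AAddA
ddddd
AAddd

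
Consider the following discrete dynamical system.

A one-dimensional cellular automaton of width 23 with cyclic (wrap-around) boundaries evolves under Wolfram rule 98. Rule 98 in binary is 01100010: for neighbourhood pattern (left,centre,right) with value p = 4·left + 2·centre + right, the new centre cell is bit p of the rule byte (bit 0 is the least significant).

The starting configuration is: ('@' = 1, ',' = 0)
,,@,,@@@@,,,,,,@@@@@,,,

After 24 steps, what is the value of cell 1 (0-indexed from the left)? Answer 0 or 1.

1

gen 0: ,,@,,@@@@,,,,,,@@@@@,,,
gen 1: ,@,,@,,,@,,,,,@,,,,@,,,
gen 2: @,,@,,,@,,,,,@,,,,@,,,,
gen 3: ,,@,,,@,,,,,@,,,,@,,,,@
gen 4: ,@,,,@,,,,,@,,,,@,,,,@,
gen 5: @,,,@,,,,,@,,,,@,,,,@,,
gen 6: ,,,@,,,,,@,,,,@,,,,@,,@
gen 7: ,,@,,,,,@,,,,@,,,,@,,@,
gen 8: ,@,,,,,@,,,,@,,,,@,,@,,
gen 9: @,,,,,@,,,,@,,,,@,,@,,,
gen 10: ,,,,,@,,,,@,,,,@,,@,,,@
gen 11: ,,,,@,,,,@,,,,@,,@,,,@,
gen 12: ,,,@,,,,@,,,,@,,@,,,@,,
gen 13: ,,@,,,,@,,,,@,,@,,,@,,,
gen 14: ,@,,,,@,,,,@,,@,,,@,,,,
gen 15: @,,,,@,,,,@,,@,,,@,,,,,
gen 16: ,,,,@,,,,@,,@,,,@,,,,,@
gen 17: ,,,@,,,,@,,@,,,@,,,,,@,
gen 18: ,,@,,,,@,,@,,,@,,,,,@,,
gen 19: ,@,,,,@,,@,,,@,,,,,@,,,
gen 20: @,,,,@,,@,,,@,,,,,@,,,,
gen 21: ,,,,@,,@,,,@,,,,,@,,,,@
gen 22: ,,,@,,@,,,@,,,,,@,,,,@,
gen 23: ,,@,,@,,,@,,,,,@,,,,@,,
gen 24: ,@,,@,,,@,,,,,@,,,,@,,,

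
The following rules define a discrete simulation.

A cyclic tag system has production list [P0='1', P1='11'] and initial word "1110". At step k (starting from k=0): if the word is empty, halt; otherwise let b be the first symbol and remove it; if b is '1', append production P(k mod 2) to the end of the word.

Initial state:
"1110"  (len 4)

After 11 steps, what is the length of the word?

7

[0] "1110"  (len 4)
[1] "1101"  (len 4)
[2] "10111"  (len 5)
[3] "01111"  (len 5)
[4] "1111"  (len 4)
[5] "1111"  (len 4)
[6] "11111"  (len 5)
[7] "11111"  (len 5)
[8] "111111"  (len 6)
[9] "111111"  (len 6)
[10] "1111111"  (len 7)
[11] "1111111"  (len 7)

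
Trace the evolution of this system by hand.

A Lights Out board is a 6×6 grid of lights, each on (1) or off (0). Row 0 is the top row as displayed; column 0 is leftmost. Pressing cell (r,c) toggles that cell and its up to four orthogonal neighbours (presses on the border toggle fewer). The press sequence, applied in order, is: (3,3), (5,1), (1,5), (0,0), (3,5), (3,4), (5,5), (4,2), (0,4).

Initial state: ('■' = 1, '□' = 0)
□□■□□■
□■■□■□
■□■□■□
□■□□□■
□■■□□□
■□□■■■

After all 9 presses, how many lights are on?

[0] □□■□□■
□■■□■□
■□■□■□
□■□□□■
□■■□□□
■□□■■■
[1] □□■□□■
□■■□■□
■□■■■□
□■■■■■
□■■■□□
■□□■■■
[2] □□■□□■
□■■□■□
■□■■■□
□■■■■■
□□■■□□
□■■■■■
[3] □□■□□□
□■■□□■
■□■■■■
□■■■■■
□□■■□□
□■■■■■
[4] ■■■□□□
■■■□□■
■□■■■■
□■■■■■
□□■■□□
□■■■■■
[5] ■■■□□□
■■■□□■
■□■■■□
□■■■□□
□□■■□■
□■■■■■
[6] ■■■□□□
■■■□□■
■□■■□□
□■■□■■
□□■■■■
□■■■■■
[7] ■■■□□□
■■■□□■
■□■■□□
□■■□■■
□□■■■□
□■■■□□
[8] ■■■□□□
■■■□□■
■□■■□□
□■□□■■
□■□□■□
□■□■□□
[9] ■■■■■■
■■■□■■
■□■■□□
□■□□■■
□■□□■□
□■□■□□

21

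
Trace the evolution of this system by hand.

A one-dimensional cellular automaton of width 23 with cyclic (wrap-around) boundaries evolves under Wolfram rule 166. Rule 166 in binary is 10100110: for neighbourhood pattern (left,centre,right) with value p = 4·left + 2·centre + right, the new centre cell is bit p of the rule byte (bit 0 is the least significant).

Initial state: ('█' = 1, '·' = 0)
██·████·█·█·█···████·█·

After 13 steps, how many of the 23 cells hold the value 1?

gen 0: ██·████·█·█·█···████·█·
gen 1: ··█·██·██████··█·██·███
gen 2: ·███··█·████··███··█·█·
gen 3: █·█··███·██··█·█··████·
gen 4: ███·█·█·█···████·█·██·█
gen 5: ██·██████··█·██·███··█·
gen 6: ··█·████··███··█·█··███
gen 7: ·███·██··█·█··████·█·█·
gen 8: █·█·█···████·█·██·████·
gen 9: █████··█·██·███··█·██·█
gen 10: ████··███··█·█··███··█·
gen 11: ·██··█·█··████·█·█··███
gen 12: █···████·█·██·████·█·█·
gen 13: █··█·██·███··█·██·█████

15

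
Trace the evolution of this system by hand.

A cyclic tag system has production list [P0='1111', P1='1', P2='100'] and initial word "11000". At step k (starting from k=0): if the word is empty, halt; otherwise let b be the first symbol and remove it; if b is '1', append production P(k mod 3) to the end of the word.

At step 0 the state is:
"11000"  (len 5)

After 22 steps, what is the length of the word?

0) "11000"  (len 5)
1) "10001111"  (len 8)
2) "00011111"  (len 8)
3) "0011111"  (len 7)
4) "011111"  (len 6)
5) "11111"  (len 5)
6) "1111100"  (len 7)
7) "1111001111"  (len 10)
8) "1110011111"  (len 10)
9) "110011111100"  (len 12)
10) "100111111001111"  (len 15)
11) "001111110011111"  (len 15)
12) "01111110011111"  (len 14)
13) "1111110011111"  (len 13)
14) "1111100111111"  (len 13)
15) "111100111111100"  (len 15)
16) "111001111111001111"  (len 18)
17) "110011111110011111"  (len 18)
18) "10011111110011111100"  (len 20)
19) "00111111100111111001111"  (len 23)
20) "0111111100111111001111"  (len 22)
21) "111111100111111001111"  (len 21)
22) "111111001111110011111111"  (len 24)

24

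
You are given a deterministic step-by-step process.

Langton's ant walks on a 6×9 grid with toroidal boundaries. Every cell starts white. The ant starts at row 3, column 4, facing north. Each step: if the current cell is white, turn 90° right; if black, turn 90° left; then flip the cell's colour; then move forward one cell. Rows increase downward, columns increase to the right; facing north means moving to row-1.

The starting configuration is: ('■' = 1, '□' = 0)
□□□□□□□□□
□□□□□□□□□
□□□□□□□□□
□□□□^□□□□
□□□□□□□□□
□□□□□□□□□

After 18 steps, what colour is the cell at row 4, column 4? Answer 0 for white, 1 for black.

gen 0: □□□□□□□□□
□□□□□□□□□
□□□□□□□□□
□□□□^□□□□
□□□□□□□□□
□□□□□□□□□
gen 1: □□□□□□□□□
□□□□□□□□□
□□□□□□□□□
□□□□■>□□□
□□□□□□□□□
□□□□□□□□□
gen 2: □□□□□□□□□
□□□□□□□□□
□□□□□□□□□
□□□□■■□□□
□□□□□v□□□
□□□□□□□□□
gen 3: □□□□□□□□□
□□□□□□□□□
□□□□□□□□□
□□□□■■□□□
□□□□<■□□□
□□□□□□□□□
gen 4: □□□□□□□□□
□□□□□□□□□
□□□□□□□□□
□□□□^■□□□
□□□□■■□□□
□□□□□□□□□
gen 5: □□□□□□□□□
□□□□□□□□□
□□□□□□□□□
□□□<□■□□□
□□□□■■□□□
□□□□□□□□□
gen 6: □□□□□□□□□
□□□□□□□□□
□□□^□□□□□
□□□■□■□□□
□□□□■■□□□
□□□□□□□□□
gen 7: □□□□□□□□□
□□□□□□□□□
□□□■>□□□□
□□□■□■□□□
□□□□■■□□□
□□□□□□□□□
gen 8: □□□□□□□□□
□□□□□□□□□
□□□■■□□□□
□□□■v■□□□
□□□□■■□□□
□□□□□□□□□
gen 9: □□□□□□□□□
□□□□□□□□□
□□□■■□□□□
□□□<■■□□□
□□□□■■□□□
□□□□□□□□□
gen 10: □□□□□□□□□
□□□□□□□□□
□□□■■□□□□
□□□□■■□□□
□□□v■■□□□
□□□□□□□□□
gen 11: □□□□□□□□□
□□□□□□□□□
□□□■■□□□□
□□□□■■□□□
□□<■■■□□□
□□□□□□□□□
gen 12: □□□□□□□□□
□□□□□□□□□
□□□■■□□□□
□□^□■■□□□
□□■■■■□□□
□□□□□□□□□
gen 13: □□□□□□□□□
□□□□□□□□□
□□□■■□□□□
□□■>■■□□□
□□■■■■□□□
□□□□□□□□□
gen 14: □□□□□□□□□
□□□□□□□□□
□□□■■□□□□
□□■■■■□□□
□□■v■■□□□
□□□□□□□□□
gen 15: □□□□□□□□□
□□□□□□□□□
□□□■■□□□□
□□■■■■□□□
□□■□>■□□□
□□□□□□□□□
gen 16: □□□□□□□□□
□□□□□□□□□
□□□■■□□□□
□□■■^■□□□
□□■□□■□□□
□□□□□□□□□
gen 17: □□□□□□□□□
□□□□□□□□□
□□□■■□□□□
□□■<□■□□□
□□■□□■□□□
□□□□□□□□□
gen 18: □□□□□□□□□
□□□□□□□□□
□□□■■□□□□
□□■□□■□□□
□□■v□■□□□
□□□□□□□□□

0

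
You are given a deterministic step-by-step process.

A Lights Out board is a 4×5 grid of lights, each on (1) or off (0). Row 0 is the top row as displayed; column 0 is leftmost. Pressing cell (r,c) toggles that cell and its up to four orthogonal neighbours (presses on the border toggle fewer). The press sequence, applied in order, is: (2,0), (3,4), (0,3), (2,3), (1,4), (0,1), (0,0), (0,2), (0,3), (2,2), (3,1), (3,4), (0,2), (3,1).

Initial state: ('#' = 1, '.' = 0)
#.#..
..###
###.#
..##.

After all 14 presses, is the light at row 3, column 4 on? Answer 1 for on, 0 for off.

step 0: #.#..
..###
###.#
..##.
step 1: #.#..
#.###
..#.#
#.##.
step 2: #.#..
#.###
..#..
#.#.#
step 3: #..##
#.#.#
..#..
#.#.#
step 4: #..##
#.###
...##
#.###
step 5: #..#.
#.#..
...#.
#.###
step 6: .###.
###..
...#.
#.###
step 7: #.##.
.##..
...#.
#.###
step 8: ##...
.#...
...#.
#.###
step 9: #####
.#.#.
...#.
#.###
step 10: #####
.###.
.##..
#..##
step 11: #####
.###.
..#..
.####
step 12: #####
.###.
..#.#
.##..
step 13: #...#
.#.#.
..#.#
.##..
step 14: #...#
.#.#.
.##.#
#....

0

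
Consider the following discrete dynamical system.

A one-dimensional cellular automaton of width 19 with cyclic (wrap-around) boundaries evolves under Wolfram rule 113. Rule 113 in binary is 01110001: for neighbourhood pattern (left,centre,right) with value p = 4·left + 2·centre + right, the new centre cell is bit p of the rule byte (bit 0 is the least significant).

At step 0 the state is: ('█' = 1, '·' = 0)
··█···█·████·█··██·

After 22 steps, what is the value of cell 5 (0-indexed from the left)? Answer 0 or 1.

0) ··█···█·████·█··██·
1) █··██··█···██·█··██
2) ██··██··██··██·█···
3) ·██··██··██··██·██·
4) ··██··██··██··██·██
5) █··██··██··██··██·█
6) ██··██··██··██··██·
7) ·██··██··██··██··██
8) █·██··██··██··██··█
9) ██·██··██··██··██··
10) ·██·██··██··██··██·
11) ··██·██··██··██··██
12) █··██·██··██··██··█
13) ██··██·██··██··██··
14) ·██··██·██··██··██·
15) ··██··██·██··██··██
16) █··██··██·██··██··█
17) ██··██··██·██··██··
18) ·██··██··██·██··██·
19) ··██··██··██·██··██
20) █··██··██··██·██··█
21) ██··██··██··██·██··
22) ·██··██··██··██·██·

1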